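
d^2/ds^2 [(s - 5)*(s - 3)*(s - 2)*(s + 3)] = 12*s^2 - 42*s + 2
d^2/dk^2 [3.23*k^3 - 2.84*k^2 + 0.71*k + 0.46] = 19.38*k - 5.68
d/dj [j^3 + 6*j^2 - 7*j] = 3*j^2 + 12*j - 7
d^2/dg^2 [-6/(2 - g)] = 12/(g - 2)^3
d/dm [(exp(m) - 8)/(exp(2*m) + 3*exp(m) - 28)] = (-(exp(m) - 8)*(2*exp(m) + 3) + exp(2*m) + 3*exp(m) - 28)*exp(m)/(exp(2*m) + 3*exp(m) - 28)^2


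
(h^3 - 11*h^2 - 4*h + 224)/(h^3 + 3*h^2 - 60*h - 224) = (h - 7)/(h + 7)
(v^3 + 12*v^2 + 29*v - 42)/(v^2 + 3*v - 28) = (v^2 + 5*v - 6)/(v - 4)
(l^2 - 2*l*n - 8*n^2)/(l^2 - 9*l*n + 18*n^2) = (l^2 - 2*l*n - 8*n^2)/(l^2 - 9*l*n + 18*n^2)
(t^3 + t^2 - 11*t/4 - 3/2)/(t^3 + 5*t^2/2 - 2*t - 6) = (t + 1/2)/(t + 2)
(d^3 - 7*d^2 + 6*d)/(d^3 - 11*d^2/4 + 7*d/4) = 4*(d - 6)/(4*d - 7)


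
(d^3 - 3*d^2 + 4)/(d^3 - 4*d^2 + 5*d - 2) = (d^2 - d - 2)/(d^2 - 2*d + 1)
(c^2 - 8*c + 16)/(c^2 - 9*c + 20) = (c - 4)/(c - 5)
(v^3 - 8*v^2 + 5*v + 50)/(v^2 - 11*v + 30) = (v^2 - 3*v - 10)/(v - 6)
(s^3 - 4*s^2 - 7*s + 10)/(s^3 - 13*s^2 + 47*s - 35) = (s + 2)/(s - 7)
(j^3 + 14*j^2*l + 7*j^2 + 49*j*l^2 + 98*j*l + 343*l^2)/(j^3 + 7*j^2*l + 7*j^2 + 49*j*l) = (j + 7*l)/j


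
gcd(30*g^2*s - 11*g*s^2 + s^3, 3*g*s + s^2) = s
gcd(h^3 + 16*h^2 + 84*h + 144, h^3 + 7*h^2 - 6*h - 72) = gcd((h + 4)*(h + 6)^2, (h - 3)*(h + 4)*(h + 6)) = h^2 + 10*h + 24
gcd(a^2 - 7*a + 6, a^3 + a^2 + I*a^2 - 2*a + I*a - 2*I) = a - 1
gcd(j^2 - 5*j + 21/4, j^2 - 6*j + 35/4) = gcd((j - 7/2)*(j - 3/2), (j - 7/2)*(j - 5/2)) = j - 7/2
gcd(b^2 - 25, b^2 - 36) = 1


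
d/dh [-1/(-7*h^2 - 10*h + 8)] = 2*(-7*h - 5)/(7*h^2 + 10*h - 8)^2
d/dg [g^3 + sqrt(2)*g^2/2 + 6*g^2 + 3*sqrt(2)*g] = 3*g^2 + sqrt(2)*g + 12*g + 3*sqrt(2)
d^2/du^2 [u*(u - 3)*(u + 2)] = 6*u - 2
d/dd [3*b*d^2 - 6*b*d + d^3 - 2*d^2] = 6*b*d - 6*b + 3*d^2 - 4*d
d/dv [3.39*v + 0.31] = 3.39000000000000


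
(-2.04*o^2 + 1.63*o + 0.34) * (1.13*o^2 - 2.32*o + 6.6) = -2.3052*o^4 + 6.5747*o^3 - 16.8614*o^2 + 9.9692*o + 2.244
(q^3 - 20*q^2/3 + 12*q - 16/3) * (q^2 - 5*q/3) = q^5 - 25*q^4/3 + 208*q^3/9 - 76*q^2/3 + 80*q/9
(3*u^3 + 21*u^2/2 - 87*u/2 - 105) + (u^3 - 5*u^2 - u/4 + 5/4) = 4*u^3 + 11*u^2/2 - 175*u/4 - 415/4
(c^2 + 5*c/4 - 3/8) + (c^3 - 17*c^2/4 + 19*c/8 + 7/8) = c^3 - 13*c^2/4 + 29*c/8 + 1/2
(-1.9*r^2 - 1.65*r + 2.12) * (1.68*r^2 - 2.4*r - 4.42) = -3.192*r^4 + 1.788*r^3 + 15.9196*r^2 + 2.205*r - 9.3704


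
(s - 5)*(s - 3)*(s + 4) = s^3 - 4*s^2 - 17*s + 60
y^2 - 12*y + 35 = (y - 7)*(y - 5)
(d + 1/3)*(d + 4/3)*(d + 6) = d^3 + 23*d^2/3 + 94*d/9 + 8/3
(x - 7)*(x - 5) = x^2 - 12*x + 35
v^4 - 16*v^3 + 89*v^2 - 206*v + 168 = (v - 7)*(v - 4)*(v - 3)*(v - 2)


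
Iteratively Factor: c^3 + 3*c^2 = (c)*(c^2 + 3*c) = c*(c + 3)*(c)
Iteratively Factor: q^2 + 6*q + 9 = (q + 3)*(q + 3)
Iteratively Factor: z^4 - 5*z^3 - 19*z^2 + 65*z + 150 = (z - 5)*(z^3 - 19*z - 30) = (z - 5)*(z + 3)*(z^2 - 3*z - 10) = (z - 5)^2*(z + 3)*(z + 2)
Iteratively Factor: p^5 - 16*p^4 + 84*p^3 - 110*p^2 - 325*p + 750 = (p + 2)*(p^4 - 18*p^3 + 120*p^2 - 350*p + 375) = (p - 5)*(p + 2)*(p^3 - 13*p^2 + 55*p - 75) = (p - 5)*(p - 3)*(p + 2)*(p^2 - 10*p + 25) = (p - 5)^2*(p - 3)*(p + 2)*(p - 5)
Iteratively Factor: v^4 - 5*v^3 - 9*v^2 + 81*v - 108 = (v - 3)*(v^3 - 2*v^2 - 15*v + 36) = (v - 3)*(v + 4)*(v^2 - 6*v + 9) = (v - 3)^2*(v + 4)*(v - 3)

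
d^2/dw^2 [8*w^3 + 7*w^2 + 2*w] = 48*w + 14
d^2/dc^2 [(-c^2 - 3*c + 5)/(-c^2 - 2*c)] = 2*(c^3 - 15*c^2 - 30*c - 20)/(c^3*(c^3 + 6*c^2 + 12*c + 8))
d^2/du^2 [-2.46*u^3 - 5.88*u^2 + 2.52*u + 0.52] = -14.76*u - 11.76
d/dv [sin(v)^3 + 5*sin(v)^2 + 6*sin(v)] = (3*sin(v)^2 + 10*sin(v) + 6)*cos(v)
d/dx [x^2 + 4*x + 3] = 2*x + 4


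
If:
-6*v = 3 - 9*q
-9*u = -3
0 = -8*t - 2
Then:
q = 2*v/3 + 1/3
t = -1/4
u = 1/3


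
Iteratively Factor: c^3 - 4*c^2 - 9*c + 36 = (c - 3)*(c^2 - c - 12) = (c - 4)*(c - 3)*(c + 3)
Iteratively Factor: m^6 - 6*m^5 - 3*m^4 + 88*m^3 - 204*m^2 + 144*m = (m - 3)*(m^5 - 3*m^4 - 12*m^3 + 52*m^2 - 48*m) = m*(m - 3)*(m^4 - 3*m^3 - 12*m^2 + 52*m - 48) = m*(m - 3)*(m - 2)*(m^3 - m^2 - 14*m + 24) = m*(m - 3)^2*(m - 2)*(m^2 + 2*m - 8) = m*(m - 3)^2*(m - 2)*(m + 4)*(m - 2)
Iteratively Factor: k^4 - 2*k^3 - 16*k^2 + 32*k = (k - 2)*(k^3 - 16*k) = (k - 4)*(k - 2)*(k^2 + 4*k) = k*(k - 4)*(k - 2)*(k + 4)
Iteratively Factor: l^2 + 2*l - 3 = (l + 3)*(l - 1)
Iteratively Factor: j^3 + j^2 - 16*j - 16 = (j + 4)*(j^2 - 3*j - 4) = (j - 4)*(j + 4)*(j + 1)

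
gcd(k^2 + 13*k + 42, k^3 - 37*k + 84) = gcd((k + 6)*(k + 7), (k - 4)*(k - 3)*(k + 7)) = k + 7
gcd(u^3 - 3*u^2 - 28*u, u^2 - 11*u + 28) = u - 7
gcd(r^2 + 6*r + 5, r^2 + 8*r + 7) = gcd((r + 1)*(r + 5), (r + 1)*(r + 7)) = r + 1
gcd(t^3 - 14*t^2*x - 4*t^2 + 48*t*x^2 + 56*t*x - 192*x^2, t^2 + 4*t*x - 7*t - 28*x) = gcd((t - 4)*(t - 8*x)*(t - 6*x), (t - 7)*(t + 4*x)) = 1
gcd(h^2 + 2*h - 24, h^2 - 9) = 1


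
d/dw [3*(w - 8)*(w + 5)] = 6*w - 9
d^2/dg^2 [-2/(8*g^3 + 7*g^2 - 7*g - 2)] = 4*((24*g + 7)*(8*g^3 + 7*g^2 - 7*g - 2) - (24*g^2 + 14*g - 7)^2)/(8*g^3 + 7*g^2 - 7*g - 2)^3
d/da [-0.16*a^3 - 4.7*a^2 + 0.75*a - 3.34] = -0.48*a^2 - 9.4*a + 0.75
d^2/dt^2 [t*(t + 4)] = 2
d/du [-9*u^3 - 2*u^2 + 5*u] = -27*u^2 - 4*u + 5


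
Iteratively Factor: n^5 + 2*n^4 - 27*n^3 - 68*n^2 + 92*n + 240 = (n + 2)*(n^4 - 27*n^2 - 14*n + 120) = (n - 5)*(n + 2)*(n^3 + 5*n^2 - 2*n - 24) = (n - 5)*(n + 2)*(n + 3)*(n^2 + 2*n - 8) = (n - 5)*(n - 2)*(n + 2)*(n + 3)*(n + 4)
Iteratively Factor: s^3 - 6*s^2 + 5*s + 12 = (s - 4)*(s^2 - 2*s - 3) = (s - 4)*(s - 3)*(s + 1)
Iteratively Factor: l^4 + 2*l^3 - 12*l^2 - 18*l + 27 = (l - 1)*(l^3 + 3*l^2 - 9*l - 27) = (l - 1)*(l + 3)*(l^2 - 9) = (l - 1)*(l + 3)^2*(l - 3)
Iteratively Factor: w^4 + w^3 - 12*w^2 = (w)*(w^3 + w^2 - 12*w) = w*(w - 3)*(w^2 + 4*w) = w^2*(w - 3)*(w + 4)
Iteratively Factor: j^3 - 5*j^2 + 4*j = (j)*(j^2 - 5*j + 4) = j*(j - 1)*(j - 4)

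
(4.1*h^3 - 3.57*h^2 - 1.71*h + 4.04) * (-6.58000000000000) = -26.978*h^3 + 23.4906*h^2 + 11.2518*h - 26.5832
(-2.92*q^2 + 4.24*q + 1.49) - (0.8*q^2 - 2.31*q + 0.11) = -3.72*q^2 + 6.55*q + 1.38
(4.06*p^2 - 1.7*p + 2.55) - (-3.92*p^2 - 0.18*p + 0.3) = 7.98*p^2 - 1.52*p + 2.25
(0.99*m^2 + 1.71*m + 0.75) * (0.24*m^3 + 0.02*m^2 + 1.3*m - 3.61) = 0.2376*m^5 + 0.4302*m^4 + 1.5012*m^3 - 1.3359*m^2 - 5.1981*m - 2.7075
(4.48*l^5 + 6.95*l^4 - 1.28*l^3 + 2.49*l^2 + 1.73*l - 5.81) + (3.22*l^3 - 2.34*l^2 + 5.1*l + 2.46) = 4.48*l^5 + 6.95*l^4 + 1.94*l^3 + 0.15*l^2 + 6.83*l - 3.35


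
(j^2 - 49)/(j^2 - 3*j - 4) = (49 - j^2)/(-j^2 + 3*j + 4)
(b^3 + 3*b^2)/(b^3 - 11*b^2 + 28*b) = b*(b + 3)/(b^2 - 11*b + 28)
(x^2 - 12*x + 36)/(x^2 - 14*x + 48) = (x - 6)/(x - 8)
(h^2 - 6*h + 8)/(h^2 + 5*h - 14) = (h - 4)/(h + 7)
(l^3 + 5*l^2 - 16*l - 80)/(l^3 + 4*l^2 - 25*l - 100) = (l - 4)/(l - 5)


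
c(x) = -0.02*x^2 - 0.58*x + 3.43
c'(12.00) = -1.06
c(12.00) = -6.41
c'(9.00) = -0.94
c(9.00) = -3.41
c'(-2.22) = -0.49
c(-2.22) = 4.62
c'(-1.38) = -0.52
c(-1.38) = 4.19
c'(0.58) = -0.60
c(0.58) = 3.09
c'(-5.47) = -0.36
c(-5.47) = 6.00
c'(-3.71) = -0.43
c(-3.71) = 5.31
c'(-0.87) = -0.55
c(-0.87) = 3.92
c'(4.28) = -0.75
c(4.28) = 0.58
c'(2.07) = -0.66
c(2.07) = 2.14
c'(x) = -0.04*x - 0.58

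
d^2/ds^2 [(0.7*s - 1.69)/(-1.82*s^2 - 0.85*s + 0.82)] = (-(0.7*s - 1.69)*(3.64*s + 0.85)*(7.28*s + 1.7) + (7.644*s - 4.9616)*(1.82*s^2 + 0.85*s - 0.82))/(1.82*s^2 + 0.85*s - 0.82)^3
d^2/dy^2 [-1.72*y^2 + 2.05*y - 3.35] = -3.44000000000000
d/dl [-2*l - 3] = -2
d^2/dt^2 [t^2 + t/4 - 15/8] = 2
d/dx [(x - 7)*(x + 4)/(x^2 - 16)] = 3/(x^2 - 8*x + 16)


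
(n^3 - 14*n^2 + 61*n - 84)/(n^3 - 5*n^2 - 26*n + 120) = (n^2 - 10*n + 21)/(n^2 - n - 30)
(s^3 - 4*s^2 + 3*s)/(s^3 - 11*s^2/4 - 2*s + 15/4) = 4*s/(4*s + 5)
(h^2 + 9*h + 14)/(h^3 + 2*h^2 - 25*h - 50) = (h + 7)/(h^2 - 25)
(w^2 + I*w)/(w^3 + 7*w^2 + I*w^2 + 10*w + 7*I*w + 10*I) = w/(w^2 + 7*w + 10)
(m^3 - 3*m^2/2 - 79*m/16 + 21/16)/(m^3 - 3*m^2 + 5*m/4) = (16*m^3 - 24*m^2 - 79*m + 21)/(4*m*(4*m^2 - 12*m + 5))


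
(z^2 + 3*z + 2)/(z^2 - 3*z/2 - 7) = 2*(z + 1)/(2*z - 7)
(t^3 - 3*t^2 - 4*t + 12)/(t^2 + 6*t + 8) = (t^2 - 5*t + 6)/(t + 4)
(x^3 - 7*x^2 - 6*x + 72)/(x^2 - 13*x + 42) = (x^2 - x - 12)/(x - 7)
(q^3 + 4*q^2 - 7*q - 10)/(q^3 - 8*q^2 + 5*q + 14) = (q + 5)/(q - 7)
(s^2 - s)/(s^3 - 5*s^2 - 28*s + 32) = s/(s^2 - 4*s - 32)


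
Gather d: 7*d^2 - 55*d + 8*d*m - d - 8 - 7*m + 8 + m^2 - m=7*d^2 + d*(8*m - 56) + m^2 - 8*m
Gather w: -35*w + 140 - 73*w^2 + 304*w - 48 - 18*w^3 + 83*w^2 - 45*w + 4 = -18*w^3 + 10*w^2 + 224*w + 96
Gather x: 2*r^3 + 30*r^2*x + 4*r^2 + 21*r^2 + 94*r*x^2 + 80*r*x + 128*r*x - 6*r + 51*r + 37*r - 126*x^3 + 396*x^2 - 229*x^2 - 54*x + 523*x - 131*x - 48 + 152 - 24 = 2*r^3 + 25*r^2 + 82*r - 126*x^3 + x^2*(94*r + 167) + x*(30*r^2 + 208*r + 338) + 80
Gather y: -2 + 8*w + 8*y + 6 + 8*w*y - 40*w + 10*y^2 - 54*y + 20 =-32*w + 10*y^2 + y*(8*w - 46) + 24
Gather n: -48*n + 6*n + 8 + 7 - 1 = 14 - 42*n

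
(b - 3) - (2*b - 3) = -b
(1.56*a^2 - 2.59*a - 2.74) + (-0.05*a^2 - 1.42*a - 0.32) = 1.51*a^2 - 4.01*a - 3.06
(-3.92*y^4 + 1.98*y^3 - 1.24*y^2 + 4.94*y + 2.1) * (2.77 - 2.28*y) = 8.9376*y^5 - 15.3728*y^4 + 8.3118*y^3 - 14.698*y^2 + 8.8958*y + 5.817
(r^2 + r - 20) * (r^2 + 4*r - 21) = r^4 + 5*r^3 - 37*r^2 - 101*r + 420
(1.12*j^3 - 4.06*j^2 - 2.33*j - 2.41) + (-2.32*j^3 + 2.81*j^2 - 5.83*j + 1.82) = -1.2*j^3 - 1.25*j^2 - 8.16*j - 0.59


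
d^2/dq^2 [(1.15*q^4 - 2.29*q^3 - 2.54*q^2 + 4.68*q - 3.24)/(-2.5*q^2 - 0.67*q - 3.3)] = (-14.375*q^6 - 11.5575*q^5 - 60.02241*q^4 - 143.420438*q^3 - 124.13286*q^2 + 413.8506*q + 25.465032)/(15.625*q^6 + 12.5625*q^5 + 65.24175*q^4 + 33.465763*q^3 + 86.11911*q^2 + 21.8889*q + 35.937)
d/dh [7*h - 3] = 7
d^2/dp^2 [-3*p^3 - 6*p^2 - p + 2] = -18*p - 12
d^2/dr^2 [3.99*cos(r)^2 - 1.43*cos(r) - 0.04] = 1.43*cos(r) - 7.98*cos(2*r)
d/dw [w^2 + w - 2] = 2*w + 1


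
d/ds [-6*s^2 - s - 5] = -12*s - 1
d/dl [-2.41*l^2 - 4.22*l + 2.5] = -4.82*l - 4.22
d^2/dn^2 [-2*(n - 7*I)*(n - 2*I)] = -4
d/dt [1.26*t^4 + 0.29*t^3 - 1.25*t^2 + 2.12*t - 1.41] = 5.04*t^3 + 0.87*t^2 - 2.5*t + 2.12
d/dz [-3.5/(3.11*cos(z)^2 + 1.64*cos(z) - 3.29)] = -(21.77*cos(z) + 5.74)*sin(z)/(3.11*cos(z)^2 + 1.64*cos(z) - 3.29)^2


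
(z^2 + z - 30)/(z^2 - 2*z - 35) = (-z^2 - z + 30)/(-z^2 + 2*z + 35)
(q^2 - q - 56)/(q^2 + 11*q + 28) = (q - 8)/(q + 4)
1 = 1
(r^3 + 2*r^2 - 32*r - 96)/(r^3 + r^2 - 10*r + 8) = (r^2 - 2*r - 24)/(r^2 - 3*r + 2)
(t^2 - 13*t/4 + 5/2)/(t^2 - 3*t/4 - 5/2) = (4*t - 5)/(4*t + 5)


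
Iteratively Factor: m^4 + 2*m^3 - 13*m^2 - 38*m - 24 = (m + 1)*(m^3 + m^2 - 14*m - 24) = (m + 1)*(m + 2)*(m^2 - m - 12) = (m - 4)*(m + 1)*(m + 2)*(m + 3)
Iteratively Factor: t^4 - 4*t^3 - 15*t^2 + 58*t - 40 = (t - 5)*(t^3 + t^2 - 10*t + 8) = (t - 5)*(t + 4)*(t^2 - 3*t + 2) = (t - 5)*(t - 2)*(t + 4)*(t - 1)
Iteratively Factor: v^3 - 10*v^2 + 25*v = (v - 5)*(v^2 - 5*v) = (v - 5)^2*(v)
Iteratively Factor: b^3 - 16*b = (b)*(b^2 - 16) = b*(b + 4)*(b - 4)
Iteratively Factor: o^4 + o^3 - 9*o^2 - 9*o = (o - 3)*(o^3 + 4*o^2 + 3*o) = o*(o - 3)*(o^2 + 4*o + 3) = o*(o - 3)*(o + 3)*(o + 1)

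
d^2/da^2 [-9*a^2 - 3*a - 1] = -18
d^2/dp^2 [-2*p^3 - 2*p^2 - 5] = -12*p - 4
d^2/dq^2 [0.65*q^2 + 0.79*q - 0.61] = 1.30000000000000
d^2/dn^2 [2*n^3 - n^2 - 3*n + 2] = 12*n - 2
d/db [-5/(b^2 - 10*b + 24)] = 10*(b - 5)/(b^2 - 10*b + 24)^2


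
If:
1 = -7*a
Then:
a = -1/7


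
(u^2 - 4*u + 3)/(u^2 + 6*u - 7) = (u - 3)/(u + 7)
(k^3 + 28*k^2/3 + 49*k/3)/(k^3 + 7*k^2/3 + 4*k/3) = (3*k^2 + 28*k + 49)/(3*k^2 + 7*k + 4)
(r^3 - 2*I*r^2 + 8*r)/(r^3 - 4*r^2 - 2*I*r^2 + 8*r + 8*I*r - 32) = r/(r - 4)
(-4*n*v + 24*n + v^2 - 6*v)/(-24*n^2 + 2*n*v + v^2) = (v - 6)/(6*n + v)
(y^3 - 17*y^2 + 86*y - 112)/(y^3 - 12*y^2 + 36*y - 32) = (y - 7)/(y - 2)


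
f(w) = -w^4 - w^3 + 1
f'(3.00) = -135.00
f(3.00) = -107.00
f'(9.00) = -3159.00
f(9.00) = -7289.00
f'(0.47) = -1.08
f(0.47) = 0.85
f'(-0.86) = 0.33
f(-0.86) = 1.09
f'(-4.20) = 243.43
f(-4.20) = -236.08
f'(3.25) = -169.00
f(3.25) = -144.89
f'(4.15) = -337.56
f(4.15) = -367.09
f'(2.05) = -47.07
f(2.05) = -25.28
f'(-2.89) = 71.49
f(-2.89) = -44.62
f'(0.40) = -0.74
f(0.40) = 0.91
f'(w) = -4*w^3 - 3*w^2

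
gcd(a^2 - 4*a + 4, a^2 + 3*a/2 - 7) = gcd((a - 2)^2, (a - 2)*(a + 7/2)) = a - 2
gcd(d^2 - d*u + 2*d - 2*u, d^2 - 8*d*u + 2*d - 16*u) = d + 2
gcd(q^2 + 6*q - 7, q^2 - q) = q - 1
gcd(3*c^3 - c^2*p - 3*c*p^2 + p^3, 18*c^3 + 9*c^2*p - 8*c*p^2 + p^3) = -3*c^2 - 2*c*p + p^2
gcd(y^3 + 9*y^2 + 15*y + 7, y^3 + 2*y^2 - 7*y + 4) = 1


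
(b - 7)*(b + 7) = b^2 - 49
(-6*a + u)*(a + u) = -6*a^2 - 5*a*u + u^2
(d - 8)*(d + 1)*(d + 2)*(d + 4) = d^4 - d^3 - 42*d^2 - 104*d - 64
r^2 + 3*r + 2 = (r + 1)*(r + 2)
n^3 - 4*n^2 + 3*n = n*(n - 3)*(n - 1)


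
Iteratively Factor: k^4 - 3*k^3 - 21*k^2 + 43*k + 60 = (k + 1)*(k^3 - 4*k^2 - 17*k + 60) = (k - 5)*(k + 1)*(k^2 + k - 12) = (k - 5)*(k + 1)*(k + 4)*(k - 3)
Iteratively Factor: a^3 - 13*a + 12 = (a - 3)*(a^2 + 3*a - 4) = (a - 3)*(a + 4)*(a - 1)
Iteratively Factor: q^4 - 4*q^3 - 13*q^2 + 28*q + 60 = (q + 2)*(q^3 - 6*q^2 - q + 30) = (q + 2)^2*(q^2 - 8*q + 15) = (q - 5)*(q + 2)^2*(q - 3)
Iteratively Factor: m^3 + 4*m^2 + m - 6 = (m - 1)*(m^2 + 5*m + 6) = (m - 1)*(m + 3)*(m + 2)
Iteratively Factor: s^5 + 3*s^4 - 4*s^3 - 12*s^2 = (s)*(s^4 + 3*s^3 - 4*s^2 - 12*s) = s*(s - 2)*(s^3 + 5*s^2 + 6*s) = s*(s - 2)*(s + 2)*(s^2 + 3*s) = s*(s - 2)*(s + 2)*(s + 3)*(s)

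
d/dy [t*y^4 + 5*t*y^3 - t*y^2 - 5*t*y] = t*(4*y^3 + 15*y^2 - 2*y - 5)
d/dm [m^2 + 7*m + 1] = 2*m + 7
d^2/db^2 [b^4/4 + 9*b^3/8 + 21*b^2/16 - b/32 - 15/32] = 3*b^2 + 27*b/4 + 21/8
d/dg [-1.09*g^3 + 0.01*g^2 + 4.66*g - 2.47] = -3.27*g^2 + 0.02*g + 4.66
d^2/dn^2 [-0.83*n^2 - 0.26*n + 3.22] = -1.66000000000000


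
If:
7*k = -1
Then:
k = -1/7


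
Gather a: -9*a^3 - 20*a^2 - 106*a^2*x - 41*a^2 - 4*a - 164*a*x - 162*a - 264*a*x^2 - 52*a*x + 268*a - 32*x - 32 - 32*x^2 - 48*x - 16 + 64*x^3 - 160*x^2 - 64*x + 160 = -9*a^3 + a^2*(-106*x - 61) + a*(-264*x^2 - 216*x + 102) + 64*x^3 - 192*x^2 - 144*x + 112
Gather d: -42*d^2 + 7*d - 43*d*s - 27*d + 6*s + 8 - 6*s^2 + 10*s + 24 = -42*d^2 + d*(-43*s - 20) - 6*s^2 + 16*s + 32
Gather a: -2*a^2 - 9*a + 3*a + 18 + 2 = -2*a^2 - 6*a + 20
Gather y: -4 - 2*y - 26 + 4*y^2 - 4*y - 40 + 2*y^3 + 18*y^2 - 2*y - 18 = 2*y^3 + 22*y^2 - 8*y - 88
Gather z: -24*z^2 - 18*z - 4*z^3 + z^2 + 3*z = -4*z^3 - 23*z^2 - 15*z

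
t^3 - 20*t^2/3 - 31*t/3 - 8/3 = (t - 8)*(t + 1/3)*(t + 1)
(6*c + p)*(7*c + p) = 42*c^2 + 13*c*p + p^2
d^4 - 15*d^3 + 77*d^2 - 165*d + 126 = (d - 7)*(d - 3)^2*(d - 2)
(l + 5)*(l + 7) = l^2 + 12*l + 35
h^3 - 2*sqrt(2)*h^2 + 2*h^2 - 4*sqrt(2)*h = h*(h + 2)*(h - 2*sqrt(2))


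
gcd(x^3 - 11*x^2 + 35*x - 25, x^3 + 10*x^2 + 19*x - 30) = x - 1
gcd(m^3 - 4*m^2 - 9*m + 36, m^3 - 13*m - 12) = m^2 - m - 12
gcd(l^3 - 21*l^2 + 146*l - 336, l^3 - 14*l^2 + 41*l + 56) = l^2 - 15*l + 56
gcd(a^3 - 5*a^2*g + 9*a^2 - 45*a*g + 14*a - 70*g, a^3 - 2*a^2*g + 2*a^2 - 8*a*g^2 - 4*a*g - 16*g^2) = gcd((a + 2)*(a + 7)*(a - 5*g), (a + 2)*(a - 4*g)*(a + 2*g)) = a + 2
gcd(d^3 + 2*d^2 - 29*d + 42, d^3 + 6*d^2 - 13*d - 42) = d^2 + 4*d - 21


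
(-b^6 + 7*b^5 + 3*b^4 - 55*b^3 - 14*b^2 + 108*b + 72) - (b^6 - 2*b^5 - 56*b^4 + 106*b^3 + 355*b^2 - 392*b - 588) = -2*b^6 + 9*b^5 + 59*b^4 - 161*b^3 - 369*b^2 + 500*b + 660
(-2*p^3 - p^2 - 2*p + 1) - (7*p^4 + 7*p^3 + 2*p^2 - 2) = -7*p^4 - 9*p^3 - 3*p^2 - 2*p + 3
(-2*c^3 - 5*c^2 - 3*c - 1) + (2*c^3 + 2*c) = -5*c^2 - c - 1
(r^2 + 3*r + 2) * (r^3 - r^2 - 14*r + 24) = r^5 + 2*r^4 - 15*r^3 - 20*r^2 + 44*r + 48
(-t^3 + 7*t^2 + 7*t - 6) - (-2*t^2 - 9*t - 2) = -t^3 + 9*t^2 + 16*t - 4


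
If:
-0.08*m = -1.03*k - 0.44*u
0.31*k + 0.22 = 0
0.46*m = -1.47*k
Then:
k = -0.71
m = 2.27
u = 2.07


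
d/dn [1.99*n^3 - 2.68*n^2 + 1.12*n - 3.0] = 5.97*n^2 - 5.36*n + 1.12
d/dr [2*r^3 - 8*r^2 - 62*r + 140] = 6*r^2 - 16*r - 62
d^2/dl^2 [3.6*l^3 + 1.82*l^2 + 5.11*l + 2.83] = 21.6*l + 3.64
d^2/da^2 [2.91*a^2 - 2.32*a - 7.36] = 5.82000000000000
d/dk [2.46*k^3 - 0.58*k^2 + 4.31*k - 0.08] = 7.38*k^2 - 1.16*k + 4.31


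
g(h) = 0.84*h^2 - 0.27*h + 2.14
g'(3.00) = 4.77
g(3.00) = 8.89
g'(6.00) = 9.81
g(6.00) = 30.76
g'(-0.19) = -0.59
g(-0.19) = 2.22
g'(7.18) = 11.79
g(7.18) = 43.51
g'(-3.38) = -5.95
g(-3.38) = 12.65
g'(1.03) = 1.46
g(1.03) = 2.75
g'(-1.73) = -3.18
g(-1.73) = 5.12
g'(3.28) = 5.24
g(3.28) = 10.29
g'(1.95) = 3.01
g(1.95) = 4.81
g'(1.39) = 2.07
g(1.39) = 3.39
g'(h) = 1.68*h - 0.27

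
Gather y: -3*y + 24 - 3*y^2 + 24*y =-3*y^2 + 21*y + 24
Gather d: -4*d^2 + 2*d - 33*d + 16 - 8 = -4*d^2 - 31*d + 8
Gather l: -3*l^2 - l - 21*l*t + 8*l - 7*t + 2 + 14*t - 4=-3*l^2 + l*(7 - 21*t) + 7*t - 2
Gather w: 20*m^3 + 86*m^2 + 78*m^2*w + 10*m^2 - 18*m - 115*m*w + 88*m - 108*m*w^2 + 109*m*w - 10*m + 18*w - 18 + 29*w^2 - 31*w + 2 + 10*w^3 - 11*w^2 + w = 20*m^3 + 96*m^2 + 60*m + 10*w^3 + w^2*(18 - 108*m) + w*(78*m^2 - 6*m - 12) - 16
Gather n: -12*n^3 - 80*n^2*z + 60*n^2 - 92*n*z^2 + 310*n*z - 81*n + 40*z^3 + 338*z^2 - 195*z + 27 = -12*n^3 + n^2*(60 - 80*z) + n*(-92*z^2 + 310*z - 81) + 40*z^3 + 338*z^2 - 195*z + 27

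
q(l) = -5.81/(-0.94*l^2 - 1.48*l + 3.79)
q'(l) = -5.81*(1.88*l + 1.48)/(-0.94*l^2 - 1.48*l + 3.79)^2 = (-10.9228*l - 8.5988)/(0.94*l^2 + 1.48*l - 3.79)^2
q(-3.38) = 2.98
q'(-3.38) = 7.47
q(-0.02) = -1.52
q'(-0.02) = -0.57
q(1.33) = -36.58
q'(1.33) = -916.68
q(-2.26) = -2.49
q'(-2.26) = 2.95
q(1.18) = -7.91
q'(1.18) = -39.80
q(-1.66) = -1.59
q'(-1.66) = 0.71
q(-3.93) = 1.18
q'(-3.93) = 1.42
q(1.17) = -7.53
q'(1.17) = -35.90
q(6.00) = 0.15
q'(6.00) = -0.05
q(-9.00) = 0.10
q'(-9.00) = 0.03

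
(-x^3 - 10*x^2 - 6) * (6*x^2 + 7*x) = -6*x^5 - 67*x^4 - 70*x^3 - 36*x^2 - 42*x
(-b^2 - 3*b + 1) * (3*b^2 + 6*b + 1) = -3*b^4 - 15*b^3 - 16*b^2 + 3*b + 1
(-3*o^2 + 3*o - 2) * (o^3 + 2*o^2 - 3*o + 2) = -3*o^5 - 3*o^4 + 13*o^3 - 19*o^2 + 12*o - 4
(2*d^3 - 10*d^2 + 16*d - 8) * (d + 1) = 2*d^4 - 8*d^3 + 6*d^2 + 8*d - 8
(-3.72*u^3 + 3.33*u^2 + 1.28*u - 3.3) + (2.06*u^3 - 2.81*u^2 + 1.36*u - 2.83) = -1.66*u^3 + 0.52*u^2 + 2.64*u - 6.13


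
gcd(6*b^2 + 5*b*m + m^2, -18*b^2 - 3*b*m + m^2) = 3*b + m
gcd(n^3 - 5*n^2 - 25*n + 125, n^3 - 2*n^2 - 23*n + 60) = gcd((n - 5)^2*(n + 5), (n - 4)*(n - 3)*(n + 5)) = n + 5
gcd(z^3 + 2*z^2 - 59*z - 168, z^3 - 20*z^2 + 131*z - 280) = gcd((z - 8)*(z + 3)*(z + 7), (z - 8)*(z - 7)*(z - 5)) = z - 8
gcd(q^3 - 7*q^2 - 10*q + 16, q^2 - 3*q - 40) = q - 8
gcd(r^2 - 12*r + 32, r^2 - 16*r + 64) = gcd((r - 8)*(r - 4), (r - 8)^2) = r - 8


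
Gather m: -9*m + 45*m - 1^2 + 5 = 36*m + 4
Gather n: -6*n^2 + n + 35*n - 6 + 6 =-6*n^2 + 36*n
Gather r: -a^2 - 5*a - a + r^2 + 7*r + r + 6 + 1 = -a^2 - 6*a + r^2 + 8*r + 7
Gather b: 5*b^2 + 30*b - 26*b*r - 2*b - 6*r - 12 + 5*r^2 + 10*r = 5*b^2 + b*(28 - 26*r) + 5*r^2 + 4*r - 12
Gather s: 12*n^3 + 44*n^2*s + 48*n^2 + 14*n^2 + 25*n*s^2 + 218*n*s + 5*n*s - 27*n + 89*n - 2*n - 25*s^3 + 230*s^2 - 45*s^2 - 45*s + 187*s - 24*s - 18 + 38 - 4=12*n^3 + 62*n^2 + 60*n - 25*s^3 + s^2*(25*n + 185) + s*(44*n^2 + 223*n + 118) + 16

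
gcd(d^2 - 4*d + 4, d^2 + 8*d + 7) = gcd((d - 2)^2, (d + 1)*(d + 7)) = 1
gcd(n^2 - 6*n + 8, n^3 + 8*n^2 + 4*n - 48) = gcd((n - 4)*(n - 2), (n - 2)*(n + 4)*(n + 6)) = n - 2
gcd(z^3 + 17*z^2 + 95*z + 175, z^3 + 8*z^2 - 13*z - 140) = z^2 + 12*z + 35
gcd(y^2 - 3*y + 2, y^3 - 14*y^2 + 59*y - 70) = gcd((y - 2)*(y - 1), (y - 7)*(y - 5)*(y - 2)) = y - 2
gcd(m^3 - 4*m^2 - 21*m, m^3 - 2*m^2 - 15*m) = m^2 + 3*m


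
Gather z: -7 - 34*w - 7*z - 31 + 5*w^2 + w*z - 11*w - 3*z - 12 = 5*w^2 - 45*w + z*(w - 10) - 50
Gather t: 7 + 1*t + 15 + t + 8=2*t + 30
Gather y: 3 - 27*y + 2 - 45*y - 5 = -72*y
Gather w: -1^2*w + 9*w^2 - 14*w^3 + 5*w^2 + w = -14*w^3 + 14*w^2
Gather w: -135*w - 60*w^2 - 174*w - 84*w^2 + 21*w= -144*w^2 - 288*w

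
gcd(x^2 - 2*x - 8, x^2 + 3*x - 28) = x - 4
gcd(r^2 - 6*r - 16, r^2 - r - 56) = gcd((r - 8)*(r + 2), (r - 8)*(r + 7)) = r - 8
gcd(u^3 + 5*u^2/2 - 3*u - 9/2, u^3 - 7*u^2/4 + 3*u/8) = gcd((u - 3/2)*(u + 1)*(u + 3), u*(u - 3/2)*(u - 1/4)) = u - 3/2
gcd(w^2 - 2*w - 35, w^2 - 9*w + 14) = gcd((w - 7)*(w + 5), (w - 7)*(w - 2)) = w - 7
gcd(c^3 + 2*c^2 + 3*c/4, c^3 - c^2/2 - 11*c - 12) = c + 3/2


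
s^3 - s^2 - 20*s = s*(s - 5)*(s + 4)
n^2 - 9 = (n - 3)*(n + 3)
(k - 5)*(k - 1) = k^2 - 6*k + 5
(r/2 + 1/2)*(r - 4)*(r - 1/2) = r^3/2 - 7*r^2/4 - 5*r/4 + 1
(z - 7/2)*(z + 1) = z^2 - 5*z/2 - 7/2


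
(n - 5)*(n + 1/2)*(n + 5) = n^3 + n^2/2 - 25*n - 25/2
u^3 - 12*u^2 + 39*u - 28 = (u - 7)*(u - 4)*(u - 1)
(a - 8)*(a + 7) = a^2 - a - 56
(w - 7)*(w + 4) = w^2 - 3*w - 28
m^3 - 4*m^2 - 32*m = m*(m - 8)*(m + 4)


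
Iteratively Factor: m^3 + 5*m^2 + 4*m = (m)*(m^2 + 5*m + 4) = m*(m + 4)*(m + 1)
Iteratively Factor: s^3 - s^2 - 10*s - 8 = (s + 2)*(s^2 - 3*s - 4) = (s + 1)*(s + 2)*(s - 4)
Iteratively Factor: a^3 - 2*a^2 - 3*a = (a)*(a^2 - 2*a - 3) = a*(a + 1)*(a - 3)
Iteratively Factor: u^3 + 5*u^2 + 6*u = (u + 3)*(u^2 + 2*u) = (u + 2)*(u + 3)*(u)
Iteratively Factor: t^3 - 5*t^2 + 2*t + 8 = (t - 2)*(t^2 - 3*t - 4) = (t - 2)*(t + 1)*(t - 4)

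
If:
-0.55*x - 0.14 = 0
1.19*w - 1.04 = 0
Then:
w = 0.87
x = -0.25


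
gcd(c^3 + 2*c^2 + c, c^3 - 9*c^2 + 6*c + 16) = c + 1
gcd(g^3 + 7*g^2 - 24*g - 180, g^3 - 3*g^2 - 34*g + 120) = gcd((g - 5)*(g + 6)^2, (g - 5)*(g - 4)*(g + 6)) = g^2 + g - 30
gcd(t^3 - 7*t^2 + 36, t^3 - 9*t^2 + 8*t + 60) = t^2 - 4*t - 12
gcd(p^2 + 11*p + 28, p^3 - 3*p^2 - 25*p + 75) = 1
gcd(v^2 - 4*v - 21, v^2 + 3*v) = v + 3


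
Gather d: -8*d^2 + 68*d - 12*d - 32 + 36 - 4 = -8*d^2 + 56*d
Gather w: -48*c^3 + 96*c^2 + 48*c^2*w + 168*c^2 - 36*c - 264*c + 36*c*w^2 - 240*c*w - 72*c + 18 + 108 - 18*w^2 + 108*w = -48*c^3 + 264*c^2 - 372*c + w^2*(36*c - 18) + w*(48*c^2 - 240*c + 108) + 126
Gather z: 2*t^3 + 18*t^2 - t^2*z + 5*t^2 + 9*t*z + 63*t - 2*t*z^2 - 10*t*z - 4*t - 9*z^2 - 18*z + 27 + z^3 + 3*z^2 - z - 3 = 2*t^3 + 23*t^2 + 59*t + z^3 + z^2*(-2*t - 6) + z*(-t^2 - t - 19) + 24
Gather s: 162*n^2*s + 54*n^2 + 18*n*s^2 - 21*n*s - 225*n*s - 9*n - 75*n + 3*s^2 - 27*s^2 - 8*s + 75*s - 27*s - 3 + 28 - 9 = 54*n^2 - 84*n + s^2*(18*n - 24) + s*(162*n^2 - 246*n + 40) + 16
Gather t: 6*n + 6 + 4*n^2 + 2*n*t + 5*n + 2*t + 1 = 4*n^2 + 11*n + t*(2*n + 2) + 7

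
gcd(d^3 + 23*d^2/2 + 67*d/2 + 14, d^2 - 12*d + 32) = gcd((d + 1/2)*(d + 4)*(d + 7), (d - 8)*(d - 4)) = 1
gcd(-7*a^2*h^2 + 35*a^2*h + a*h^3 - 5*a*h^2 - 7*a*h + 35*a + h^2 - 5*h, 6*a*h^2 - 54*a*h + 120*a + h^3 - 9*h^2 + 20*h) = h - 5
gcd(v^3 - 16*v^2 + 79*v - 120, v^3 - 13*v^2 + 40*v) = v^2 - 13*v + 40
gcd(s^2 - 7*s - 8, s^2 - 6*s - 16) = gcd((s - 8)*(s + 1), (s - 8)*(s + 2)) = s - 8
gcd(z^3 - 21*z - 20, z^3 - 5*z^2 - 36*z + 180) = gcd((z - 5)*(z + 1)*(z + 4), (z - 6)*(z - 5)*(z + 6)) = z - 5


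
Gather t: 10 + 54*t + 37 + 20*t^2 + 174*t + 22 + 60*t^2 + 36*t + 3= 80*t^2 + 264*t + 72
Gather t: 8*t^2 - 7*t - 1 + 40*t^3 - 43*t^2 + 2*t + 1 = 40*t^3 - 35*t^2 - 5*t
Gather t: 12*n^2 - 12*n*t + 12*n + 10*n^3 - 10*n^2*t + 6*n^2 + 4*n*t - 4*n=10*n^3 + 18*n^2 + 8*n + t*(-10*n^2 - 8*n)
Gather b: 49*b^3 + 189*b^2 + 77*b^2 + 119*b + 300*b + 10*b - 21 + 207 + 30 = 49*b^3 + 266*b^2 + 429*b + 216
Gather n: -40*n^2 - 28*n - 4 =-40*n^2 - 28*n - 4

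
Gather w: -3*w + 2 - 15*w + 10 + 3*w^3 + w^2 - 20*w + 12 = 3*w^3 + w^2 - 38*w + 24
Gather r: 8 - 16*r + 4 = 12 - 16*r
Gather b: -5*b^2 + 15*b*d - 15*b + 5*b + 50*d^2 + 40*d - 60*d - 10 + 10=-5*b^2 + b*(15*d - 10) + 50*d^2 - 20*d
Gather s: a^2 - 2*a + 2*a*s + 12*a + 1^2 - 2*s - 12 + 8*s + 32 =a^2 + 10*a + s*(2*a + 6) + 21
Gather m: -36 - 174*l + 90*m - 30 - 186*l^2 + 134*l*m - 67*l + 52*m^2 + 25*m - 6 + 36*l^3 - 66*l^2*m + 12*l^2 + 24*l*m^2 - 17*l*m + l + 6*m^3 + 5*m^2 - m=36*l^3 - 174*l^2 - 240*l + 6*m^3 + m^2*(24*l + 57) + m*(-66*l^2 + 117*l + 114) - 72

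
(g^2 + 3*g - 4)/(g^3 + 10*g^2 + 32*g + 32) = (g - 1)/(g^2 + 6*g + 8)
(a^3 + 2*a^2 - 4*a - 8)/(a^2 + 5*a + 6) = (a^2 - 4)/(a + 3)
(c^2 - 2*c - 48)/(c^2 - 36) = (c - 8)/(c - 6)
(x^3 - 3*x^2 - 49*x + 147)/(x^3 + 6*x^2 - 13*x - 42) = (x - 7)/(x + 2)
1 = 1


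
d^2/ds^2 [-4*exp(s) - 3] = -4*exp(s)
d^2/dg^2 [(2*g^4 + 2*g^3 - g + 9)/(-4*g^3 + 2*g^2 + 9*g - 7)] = 12*(-16*g^6 - 18*g^5 - 159*g^4 + 239*g^3 + 81*g^2 + 3*g - 132)/(64*g^9 - 96*g^8 - 384*g^7 + 760*g^6 + 528*g^5 - 1914*g^4 + 615*g^3 + 1407*g^2 - 1323*g + 343)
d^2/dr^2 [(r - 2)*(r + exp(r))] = r*exp(r) + 2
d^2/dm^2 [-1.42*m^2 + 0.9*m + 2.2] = -2.84000000000000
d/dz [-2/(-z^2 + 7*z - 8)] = 2*(7 - 2*z)/(z^2 - 7*z + 8)^2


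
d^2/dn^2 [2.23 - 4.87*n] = 0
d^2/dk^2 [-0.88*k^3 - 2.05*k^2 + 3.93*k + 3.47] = -5.28*k - 4.1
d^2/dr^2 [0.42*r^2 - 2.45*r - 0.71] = 0.840000000000000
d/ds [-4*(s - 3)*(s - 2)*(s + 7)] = -12*s^2 - 16*s + 116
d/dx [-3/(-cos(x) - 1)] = 3*sin(x)/(cos(x) + 1)^2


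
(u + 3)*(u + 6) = u^2 + 9*u + 18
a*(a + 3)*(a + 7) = a^3 + 10*a^2 + 21*a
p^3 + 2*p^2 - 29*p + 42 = (p - 3)*(p - 2)*(p + 7)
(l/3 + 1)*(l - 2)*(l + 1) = l^3/3 + 2*l^2/3 - 5*l/3 - 2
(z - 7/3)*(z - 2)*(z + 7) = z^3 + 8*z^2/3 - 77*z/3 + 98/3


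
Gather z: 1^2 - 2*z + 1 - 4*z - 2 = -6*z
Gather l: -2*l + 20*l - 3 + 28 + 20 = 18*l + 45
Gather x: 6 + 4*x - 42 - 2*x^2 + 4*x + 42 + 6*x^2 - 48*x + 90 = 4*x^2 - 40*x + 96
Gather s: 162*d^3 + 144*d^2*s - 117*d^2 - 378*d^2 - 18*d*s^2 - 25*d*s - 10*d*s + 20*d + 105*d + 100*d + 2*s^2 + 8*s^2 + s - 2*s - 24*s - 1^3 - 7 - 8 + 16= 162*d^3 - 495*d^2 + 225*d + s^2*(10 - 18*d) + s*(144*d^2 - 35*d - 25)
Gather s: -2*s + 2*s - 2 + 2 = 0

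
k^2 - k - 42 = (k - 7)*(k + 6)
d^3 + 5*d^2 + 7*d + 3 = (d + 1)^2*(d + 3)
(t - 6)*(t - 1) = t^2 - 7*t + 6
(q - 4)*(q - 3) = q^2 - 7*q + 12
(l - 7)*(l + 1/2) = l^2 - 13*l/2 - 7/2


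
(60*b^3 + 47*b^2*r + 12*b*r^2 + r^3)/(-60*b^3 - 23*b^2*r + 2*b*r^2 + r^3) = (5*b + r)/(-5*b + r)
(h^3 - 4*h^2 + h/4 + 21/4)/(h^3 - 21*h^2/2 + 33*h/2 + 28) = (h - 3/2)/(h - 8)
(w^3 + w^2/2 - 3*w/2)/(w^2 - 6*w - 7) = w*(-2*w^2 - w + 3)/(2*(-w^2 + 6*w + 7))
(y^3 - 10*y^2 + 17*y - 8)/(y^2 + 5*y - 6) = (y^2 - 9*y + 8)/(y + 6)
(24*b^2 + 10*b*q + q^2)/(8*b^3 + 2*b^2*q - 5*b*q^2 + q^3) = (24*b^2 + 10*b*q + q^2)/(8*b^3 + 2*b^2*q - 5*b*q^2 + q^3)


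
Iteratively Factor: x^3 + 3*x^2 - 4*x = (x + 4)*(x^2 - x) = x*(x + 4)*(x - 1)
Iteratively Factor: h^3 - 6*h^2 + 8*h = (h - 4)*(h^2 - 2*h) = (h - 4)*(h - 2)*(h)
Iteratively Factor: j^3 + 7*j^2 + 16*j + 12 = (j + 2)*(j^2 + 5*j + 6) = (j + 2)^2*(j + 3)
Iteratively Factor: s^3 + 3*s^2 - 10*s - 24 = (s + 2)*(s^2 + s - 12) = (s - 3)*(s + 2)*(s + 4)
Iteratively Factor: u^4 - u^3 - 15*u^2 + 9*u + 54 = (u + 3)*(u^3 - 4*u^2 - 3*u + 18) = (u - 3)*(u + 3)*(u^2 - u - 6) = (u - 3)^2*(u + 3)*(u + 2)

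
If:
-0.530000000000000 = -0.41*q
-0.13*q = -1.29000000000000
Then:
No Solution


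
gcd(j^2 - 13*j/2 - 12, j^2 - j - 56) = j - 8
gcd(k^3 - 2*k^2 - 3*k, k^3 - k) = k^2 + k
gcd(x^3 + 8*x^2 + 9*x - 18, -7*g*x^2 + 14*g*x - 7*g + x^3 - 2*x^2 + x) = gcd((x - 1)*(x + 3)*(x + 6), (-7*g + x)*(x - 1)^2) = x - 1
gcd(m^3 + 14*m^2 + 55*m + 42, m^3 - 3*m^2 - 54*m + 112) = m + 7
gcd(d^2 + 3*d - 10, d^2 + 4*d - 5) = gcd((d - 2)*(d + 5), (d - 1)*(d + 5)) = d + 5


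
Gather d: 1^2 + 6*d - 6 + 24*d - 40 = 30*d - 45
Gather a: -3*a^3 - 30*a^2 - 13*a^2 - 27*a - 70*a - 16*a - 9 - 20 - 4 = -3*a^3 - 43*a^2 - 113*a - 33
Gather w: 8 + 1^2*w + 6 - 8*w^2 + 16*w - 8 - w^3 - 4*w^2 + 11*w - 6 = -w^3 - 12*w^2 + 28*w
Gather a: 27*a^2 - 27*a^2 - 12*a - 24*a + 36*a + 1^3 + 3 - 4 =0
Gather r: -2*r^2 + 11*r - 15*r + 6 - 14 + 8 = -2*r^2 - 4*r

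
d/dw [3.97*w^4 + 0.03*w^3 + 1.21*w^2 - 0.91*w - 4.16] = 15.88*w^3 + 0.09*w^2 + 2.42*w - 0.91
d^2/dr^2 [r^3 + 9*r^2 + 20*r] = 6*r + 18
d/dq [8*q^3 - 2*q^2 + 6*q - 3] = 24*q^2 - 4*q + 6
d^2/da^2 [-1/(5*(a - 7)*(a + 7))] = 2*(-3*a^2 - 49)/(5*(a^6 - 147*a^4 + 7203*a^2 - 117649))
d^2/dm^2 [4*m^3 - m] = 24*m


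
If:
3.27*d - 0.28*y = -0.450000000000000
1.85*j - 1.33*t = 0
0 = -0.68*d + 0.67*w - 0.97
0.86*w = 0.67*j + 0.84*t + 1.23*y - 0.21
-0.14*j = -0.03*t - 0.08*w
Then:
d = -0.18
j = 1.03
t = 1.43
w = 1.27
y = -0.48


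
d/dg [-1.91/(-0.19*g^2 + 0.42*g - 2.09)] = (0.8022 - 0.7258*g)/(0.19*g^2 - 0.42*g + 2.09)^2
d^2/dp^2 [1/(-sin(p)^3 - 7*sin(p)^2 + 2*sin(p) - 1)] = (9*sin(p)^6 + 77*sin(p)^5 + 180*sin(p)^4 - 163*sin(p)^3 - 306*sin(p)^2 + 92*sin(p) + 6)/(sin(p)^3 + 7*sin(p)^2 - 2*sin(p) + 1)^3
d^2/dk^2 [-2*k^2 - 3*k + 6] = -4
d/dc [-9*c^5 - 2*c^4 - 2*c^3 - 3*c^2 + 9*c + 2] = -45*c^4 - 8*c^3 - 6*c^2 - 6*c + 9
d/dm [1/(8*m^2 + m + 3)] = (-16*m - 1)/(8*m^2 + m + 3)^2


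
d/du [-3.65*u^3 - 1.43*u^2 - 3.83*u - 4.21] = -10.95*u^2 - 2.86*u - 3.83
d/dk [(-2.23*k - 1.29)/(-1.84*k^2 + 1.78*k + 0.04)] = (-4.1032*k^2 - 4.7472*k + 2.207)/(3.3856*k^4 - 6.5504*k^3 + 3.0212*k^2 + 0.1424*k + 0.0016)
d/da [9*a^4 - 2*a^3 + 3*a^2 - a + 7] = 36*a^3 - 6*a^2 + 6*a - 1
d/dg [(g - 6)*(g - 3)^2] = 3*(g - 5)*(g - 3)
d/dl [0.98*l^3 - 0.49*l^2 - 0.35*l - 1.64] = 2.94*l^2 - 0.98*l - 0.35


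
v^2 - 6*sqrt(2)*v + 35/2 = (v - 7*sqrt(2)/2)*(v - 5*sqrt(2)/2)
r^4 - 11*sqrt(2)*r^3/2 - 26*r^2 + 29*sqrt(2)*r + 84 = (r - 7*sqrt(2))*(r - 3*sqrt(2)/2)*(r + sqrt(2))*(r + 2*sqrt(2))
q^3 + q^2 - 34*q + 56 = (q - 4)*(q - 2)*(q + 7)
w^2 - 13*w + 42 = (w - 7)*(w - 6)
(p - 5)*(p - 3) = p^2 - 8*p + 15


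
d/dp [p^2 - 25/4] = 2*p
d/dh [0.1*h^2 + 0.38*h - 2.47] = 0.2*h + 0.38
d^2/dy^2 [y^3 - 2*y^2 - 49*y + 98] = 6*y - 4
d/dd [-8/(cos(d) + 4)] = -8*sin(d)/(cos(d) + 4)^2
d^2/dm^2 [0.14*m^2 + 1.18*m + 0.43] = 0.280000000000000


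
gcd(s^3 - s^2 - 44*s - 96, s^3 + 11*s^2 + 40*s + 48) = s^2 + 7*s + 12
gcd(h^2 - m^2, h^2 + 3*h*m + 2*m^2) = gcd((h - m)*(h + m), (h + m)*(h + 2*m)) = h + m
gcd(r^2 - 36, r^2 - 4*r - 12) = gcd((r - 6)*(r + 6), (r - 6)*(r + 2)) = r - 6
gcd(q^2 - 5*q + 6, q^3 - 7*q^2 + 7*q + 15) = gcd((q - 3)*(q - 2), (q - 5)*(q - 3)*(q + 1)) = q - 3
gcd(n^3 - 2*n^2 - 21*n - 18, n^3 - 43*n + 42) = n - 6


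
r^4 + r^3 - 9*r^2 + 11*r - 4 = (r - 1)^3*(r + 4)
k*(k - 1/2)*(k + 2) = k^3 + 3*k^2/2 - k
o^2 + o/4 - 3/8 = (o - 1/2)*(o + 3/4)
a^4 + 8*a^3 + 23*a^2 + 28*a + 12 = (a + 1)*(a + 2)^2*(a + 3)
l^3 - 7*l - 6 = (l - 3)*(l + 1)*(l + 2)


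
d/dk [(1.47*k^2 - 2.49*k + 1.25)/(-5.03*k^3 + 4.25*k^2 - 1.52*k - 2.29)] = (7.3941*k^4 - 25.0494*k^3 + 27.2106*k^2 - 17.3576*k + 7.6021)/(25.3009*k^6 - 42.755*k^5 + 33.3537*k^4 + 10.1174*k^3 - 17.1546*k^2 + 6.9616*k + 5.2441)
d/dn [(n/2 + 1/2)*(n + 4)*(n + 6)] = 3*n^2/2 + 11*n + 17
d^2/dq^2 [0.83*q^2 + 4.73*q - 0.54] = 1.66000000000000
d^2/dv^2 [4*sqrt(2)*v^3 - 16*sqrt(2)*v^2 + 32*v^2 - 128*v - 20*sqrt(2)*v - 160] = 24*sqrt(2)*v - 32*sqrt(2) + 64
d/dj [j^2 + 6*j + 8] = 2*j + 6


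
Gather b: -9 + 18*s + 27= 18*s + 18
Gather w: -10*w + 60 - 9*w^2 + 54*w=-9*w^2 + 44*w + 60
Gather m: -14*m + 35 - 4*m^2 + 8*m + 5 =-4*m^2 - 6*m + 40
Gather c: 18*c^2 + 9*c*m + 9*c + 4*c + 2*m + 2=18*c^2 + c*(9*m + 13) + 2*m + 2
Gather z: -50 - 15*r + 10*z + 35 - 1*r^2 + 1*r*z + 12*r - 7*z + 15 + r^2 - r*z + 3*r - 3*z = 0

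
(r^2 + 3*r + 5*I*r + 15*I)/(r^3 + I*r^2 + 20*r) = (r + 3)/(r*(r - 4*I))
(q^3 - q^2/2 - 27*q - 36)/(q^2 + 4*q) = q - 9/2 - 9/q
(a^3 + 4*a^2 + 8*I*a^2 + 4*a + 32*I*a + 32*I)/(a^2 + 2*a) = a + 2 + 8*I + 16*I/a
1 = 1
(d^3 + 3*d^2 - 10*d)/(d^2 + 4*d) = (d^2 + 3*d - 10)/(d + 4)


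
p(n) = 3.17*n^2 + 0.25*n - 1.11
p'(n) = 6.34*n + 0.25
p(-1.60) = 6.61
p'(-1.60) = -9.89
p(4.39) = 61.08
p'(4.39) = 28.08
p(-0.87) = 1.07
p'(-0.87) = -5.27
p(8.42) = 225.74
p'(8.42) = 53.63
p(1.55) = 6.89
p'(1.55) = 10.08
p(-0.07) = -1.11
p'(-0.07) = -0.19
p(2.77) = 23.91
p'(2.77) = 17.81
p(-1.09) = 2.38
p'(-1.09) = -6.66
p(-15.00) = 708.39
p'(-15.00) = -94.85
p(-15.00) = 708.39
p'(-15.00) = -94.85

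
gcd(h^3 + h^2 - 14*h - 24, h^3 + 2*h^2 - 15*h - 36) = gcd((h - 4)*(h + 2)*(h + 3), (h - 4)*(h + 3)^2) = h^2 - h - 12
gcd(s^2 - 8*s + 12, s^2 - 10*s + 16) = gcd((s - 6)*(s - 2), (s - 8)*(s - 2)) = s - 2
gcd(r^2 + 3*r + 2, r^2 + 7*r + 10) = r + 2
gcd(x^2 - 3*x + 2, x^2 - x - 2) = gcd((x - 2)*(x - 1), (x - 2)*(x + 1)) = x - 2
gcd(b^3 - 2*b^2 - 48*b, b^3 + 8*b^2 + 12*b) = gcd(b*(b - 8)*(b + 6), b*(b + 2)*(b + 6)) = b^2 + 6*b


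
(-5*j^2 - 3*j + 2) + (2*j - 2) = -5*j^2 - j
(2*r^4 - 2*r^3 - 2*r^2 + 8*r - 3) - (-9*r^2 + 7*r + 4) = 2*r^4 - 2*r^3 + 7*r^2 + r - 7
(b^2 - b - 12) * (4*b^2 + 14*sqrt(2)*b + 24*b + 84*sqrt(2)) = 4*b^4 + 14*sqrt(2)*b^3 + 20*b^3 - 72*b^2 + 70*sqrt(2)*b^2 - 252*sqrt(2)*b - 288*b - 1008*sqrt(2)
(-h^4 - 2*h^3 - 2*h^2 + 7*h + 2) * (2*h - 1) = -2*h^5 - 3*h^4 - 2*h^3 + 16*h^2 - 3*h - 2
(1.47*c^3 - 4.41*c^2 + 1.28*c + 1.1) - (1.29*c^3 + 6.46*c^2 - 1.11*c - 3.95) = 0.18*c^3 - 10.87*c^2 + 2.39*c + 5.05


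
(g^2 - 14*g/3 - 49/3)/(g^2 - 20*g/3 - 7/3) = (3*g + 7)/(3*g + 1)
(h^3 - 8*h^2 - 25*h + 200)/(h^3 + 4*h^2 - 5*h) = (h^2 - 13*h + 40)/(h*(h - 1))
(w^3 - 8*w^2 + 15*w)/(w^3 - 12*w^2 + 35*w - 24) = w*(w - 5)/(w^2 - 9*w + 8)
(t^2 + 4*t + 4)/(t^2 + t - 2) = (t + 2)/(t - 1)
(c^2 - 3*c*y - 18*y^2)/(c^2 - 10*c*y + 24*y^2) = (-c - 3*y)/(-c + 4*y)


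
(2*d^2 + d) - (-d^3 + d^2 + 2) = d^3 + d^2 + d - 2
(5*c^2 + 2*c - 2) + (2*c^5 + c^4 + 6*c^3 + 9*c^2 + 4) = 2*c^5 + c^4 + 6*c^3 + 14*c^2 + 2*c + 2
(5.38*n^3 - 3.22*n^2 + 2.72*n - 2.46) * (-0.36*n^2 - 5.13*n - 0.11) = -1.9368*n^5 - 26.4402*n^4 + 14.9476*n^3 - 12.7138*n^2 + 12.3206*n + 0.2706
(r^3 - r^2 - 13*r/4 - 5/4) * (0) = 0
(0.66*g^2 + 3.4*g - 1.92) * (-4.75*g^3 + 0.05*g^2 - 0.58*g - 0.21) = -3.135*g^5 - 16.117*g^4 + 8.9072*g^3 - 2.2066*g^2 + 0.3996*g + 0.4032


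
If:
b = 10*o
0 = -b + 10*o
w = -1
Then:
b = 10*o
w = -1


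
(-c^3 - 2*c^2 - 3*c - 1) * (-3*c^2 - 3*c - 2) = 3*c^5 + 9*c^4 + 17*c^3 + 16*c^2 + 9*c + 2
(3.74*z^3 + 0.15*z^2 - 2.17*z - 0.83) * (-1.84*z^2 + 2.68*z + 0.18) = -6.8816*z^5 + 9.7472*z^4 + 5.068*z^3 - 4.2614*z^2 - 2.615*z - 0.1494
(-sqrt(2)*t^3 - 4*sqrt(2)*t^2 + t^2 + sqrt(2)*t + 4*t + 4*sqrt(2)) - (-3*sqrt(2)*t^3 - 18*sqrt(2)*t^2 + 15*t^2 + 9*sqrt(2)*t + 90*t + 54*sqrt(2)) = 2*sqrt(2)*t^3 - 14*t^2 + 14*sqrt(2)*t^2 - 86*t - 8*sqrt(2)*t - 50*sqrt(2)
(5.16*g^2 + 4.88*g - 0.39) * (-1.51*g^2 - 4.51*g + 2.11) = -7.7916*g^4 - 30.6404*g^3 - 10.5323*g^2 + 12.0557*g - 0.8229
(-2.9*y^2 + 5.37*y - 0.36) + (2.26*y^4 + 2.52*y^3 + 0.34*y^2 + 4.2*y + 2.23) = 2.26*y^4 + 2.52*y^3 - 2.56*y^2 + 9.57*y + 1.87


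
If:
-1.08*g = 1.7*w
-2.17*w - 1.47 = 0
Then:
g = 1.07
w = -0.68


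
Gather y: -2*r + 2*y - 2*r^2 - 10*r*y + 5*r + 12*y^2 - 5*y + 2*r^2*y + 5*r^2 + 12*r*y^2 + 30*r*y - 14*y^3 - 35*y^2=3*r^2 + 3*r - 14*y^3 + y^2*(12*r - 23) + y*(2*r^2 + 20*r - 3)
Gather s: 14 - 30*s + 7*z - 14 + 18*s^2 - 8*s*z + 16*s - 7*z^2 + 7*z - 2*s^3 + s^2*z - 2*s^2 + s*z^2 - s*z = -2*s^3 + s^2*(z + 16) + s*(z^2 - 9*z - 14) - 7*z^2 + 14*z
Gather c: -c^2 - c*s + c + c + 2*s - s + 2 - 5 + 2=-c^2 + c*(2 - s) + s - 1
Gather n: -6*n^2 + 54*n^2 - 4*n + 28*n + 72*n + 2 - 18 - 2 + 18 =48*n^2 + 96*n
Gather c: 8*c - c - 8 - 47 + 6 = 7*c - 49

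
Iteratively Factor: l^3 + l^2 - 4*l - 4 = (l - 2)*(l^2 + 3*l + 2) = (l - 2)*(l + 1)*(l + 2)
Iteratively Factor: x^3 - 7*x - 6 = (x - 3)*(x^2 + 3*x + 2) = (x - 3)*(x + 1)*(x + 2)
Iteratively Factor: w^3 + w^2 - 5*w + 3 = (w + 3)*(w^2 - 2*w + 1) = (w - 1)*(w + 3)*(w - 1)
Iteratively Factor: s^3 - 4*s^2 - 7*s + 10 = (s - 5)*(s^2 + s - 2) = (s - 5)*(s - 1)*(s + 2)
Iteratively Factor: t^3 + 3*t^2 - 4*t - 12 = (t + 2)*(t^2 + t - 6) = (t - 2)*(t + 2)*(t + 3)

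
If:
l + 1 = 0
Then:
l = -1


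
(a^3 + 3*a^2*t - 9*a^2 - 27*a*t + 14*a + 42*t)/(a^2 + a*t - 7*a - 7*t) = (a^2 + 3*a*t - 2*a - 6*t)/(a + t)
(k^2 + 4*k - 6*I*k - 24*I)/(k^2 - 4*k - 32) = (k - 6*I)/(k - 8)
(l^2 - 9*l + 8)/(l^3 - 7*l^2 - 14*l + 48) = (l - 1)/(l^2 + l - 6)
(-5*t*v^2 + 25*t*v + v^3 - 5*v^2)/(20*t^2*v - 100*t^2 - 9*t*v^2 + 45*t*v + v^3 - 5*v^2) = -v/(4*t - v)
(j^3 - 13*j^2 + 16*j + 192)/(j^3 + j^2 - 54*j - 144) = (j - 8)/(j + 6)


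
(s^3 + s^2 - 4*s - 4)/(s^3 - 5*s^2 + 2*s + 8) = (s + 2)/(s - 4)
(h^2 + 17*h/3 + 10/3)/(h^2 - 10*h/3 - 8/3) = (h + 5)/(h - 4)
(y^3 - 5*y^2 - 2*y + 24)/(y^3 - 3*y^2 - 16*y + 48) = (y + 2)/(y + 4)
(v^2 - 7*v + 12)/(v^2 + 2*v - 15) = (v - 4)/(v + 5)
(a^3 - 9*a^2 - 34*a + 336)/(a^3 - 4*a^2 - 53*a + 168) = (a^2 - a - 42)/(a^2 + 4*a - 21)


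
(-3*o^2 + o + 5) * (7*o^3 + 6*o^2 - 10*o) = -21*o^5 - 11*o^4 + 71*o^3 + 20*o^2 - 50*o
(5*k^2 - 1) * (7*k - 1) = 35*k^3 - 5*k^2 - 7*k + 1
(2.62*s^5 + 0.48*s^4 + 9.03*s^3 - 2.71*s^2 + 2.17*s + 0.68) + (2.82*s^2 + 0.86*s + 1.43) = 2.62*s^5 + 0.48*s^4 + 9.03*s^3 + 0.11*s^2 + 3.03*s + 2.11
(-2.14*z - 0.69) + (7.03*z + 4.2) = 4.89*z + 3.51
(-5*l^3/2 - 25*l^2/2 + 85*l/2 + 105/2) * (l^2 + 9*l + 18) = -5*l^5/2 - 35*l^4 - 115*l^3 + 210*l^2 + 2475*l/2 + 945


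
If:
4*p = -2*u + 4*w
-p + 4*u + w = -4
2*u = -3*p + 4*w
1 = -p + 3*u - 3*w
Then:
No Solution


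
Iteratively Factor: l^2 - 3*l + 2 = (l - 2)*(l - 1)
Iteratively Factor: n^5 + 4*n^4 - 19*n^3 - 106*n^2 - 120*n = (n + 3)*(n^4 + n^3 - 22*n^2 - 40*n) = (n + 3)*(n + 4)*(n^3 - 3*n^2 - 10*n) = n*(n + 3)*(n + 4)*(n^2 - 3*n - 10) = n*(n - 5)*(n + 3)*(n + 4)*(n + 2)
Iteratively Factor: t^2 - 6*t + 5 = (t - 1)*(t - 5)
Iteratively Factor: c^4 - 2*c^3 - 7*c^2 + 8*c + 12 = (c - 3)*(c^3 + c^2 - 4*c - 4) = (c - 3)*(c + 2)*(c^2 - c - 2) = (c - 3)*(c - 2)*(c + 2)*(c + 1)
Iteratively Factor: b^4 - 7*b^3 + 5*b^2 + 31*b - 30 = (b - 1)*(b^3 - 6*b^2 - b + 30) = (b - 3)*(b - 1)*(b^2 - 3*b - 10) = (b - 3)*(b - 1)*(b + 2)*(b - 5)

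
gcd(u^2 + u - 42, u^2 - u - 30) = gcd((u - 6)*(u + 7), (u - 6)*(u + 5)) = u - 6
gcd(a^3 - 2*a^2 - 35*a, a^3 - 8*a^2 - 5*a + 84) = a - 7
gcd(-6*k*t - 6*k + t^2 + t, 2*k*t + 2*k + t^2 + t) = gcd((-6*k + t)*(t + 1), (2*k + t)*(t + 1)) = t + 1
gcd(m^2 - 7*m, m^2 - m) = m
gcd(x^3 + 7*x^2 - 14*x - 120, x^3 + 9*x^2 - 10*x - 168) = x^2 + 2*x - 24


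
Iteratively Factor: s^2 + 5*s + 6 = (s + 2)*(s + 3)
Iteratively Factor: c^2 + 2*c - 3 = (c - 1)*(c + 3)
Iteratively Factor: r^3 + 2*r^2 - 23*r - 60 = (r + 4)*(r^2 - 2*r - 15) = (r + 3)*(r + 4)*(r - 5)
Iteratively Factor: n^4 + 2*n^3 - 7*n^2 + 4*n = (n)*(n^3 + 2*n^2 - 7*n + 4) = n*(n - 1)*(n^2 + 3*n - 4) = n*(n - 1)^2*(n + 4)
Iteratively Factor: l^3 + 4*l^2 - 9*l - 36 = (l - 3)*(l^2 + 7*l + 12) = (l - 3)*(l + 3)*(l + 4)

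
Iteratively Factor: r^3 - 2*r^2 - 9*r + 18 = (r - 2)*(r^2 - 9) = (r - 2)*(r + 3)*(r - 3)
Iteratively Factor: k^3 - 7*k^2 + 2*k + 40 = (k + 2)*(k^2 - 9*k + 20) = (k - 5)*(k + 2)*(k - 4)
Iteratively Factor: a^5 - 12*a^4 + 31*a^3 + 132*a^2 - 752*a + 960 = (a - 3)*(a^4 - 9*a^3 + 4*a^2 + 144*a - 320) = (a - 5)*(a - 3)*(a^3 - 4*a^2 - 16*a + 64) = (a - 5)*(a - 4)*(a - 3)*(a^2 - 16) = (a - 5)*(a - 4)^2*(a - 3)*(a + 4)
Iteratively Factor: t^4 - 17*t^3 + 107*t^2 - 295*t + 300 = (t - 5)*(t^3 - 12*t^2 + 47*t - 60) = (t - 5)^2*(t^2 - 7*t + 12) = (t - 5)^2*(t - 4)*(t - 3)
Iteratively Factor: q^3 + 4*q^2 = (q + 4)*(q^2) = q*(q + 4)*(q)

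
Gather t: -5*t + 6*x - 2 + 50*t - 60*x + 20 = 45*t - 54*x + 18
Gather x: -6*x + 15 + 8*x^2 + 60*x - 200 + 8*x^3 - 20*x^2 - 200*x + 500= 8*x^3 - 12*x^2 - 146*x + 315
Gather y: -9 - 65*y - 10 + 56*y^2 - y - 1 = 56*y^2 - 66*y - 20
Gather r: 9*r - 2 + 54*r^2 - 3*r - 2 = 54*r^2 + 6*r - 4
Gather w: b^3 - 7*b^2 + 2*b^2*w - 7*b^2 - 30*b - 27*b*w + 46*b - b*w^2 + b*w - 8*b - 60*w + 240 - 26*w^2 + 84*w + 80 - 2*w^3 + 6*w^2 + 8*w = b^3 - 14*b^2 + 8*b - 2*w^3 + w^2*(-b - 20) + w*(2*b^2 - 26*b + 32) + 320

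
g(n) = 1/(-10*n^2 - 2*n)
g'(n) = (20*n + 2)/(-10*n^2 - 2*n)^2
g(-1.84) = -0.03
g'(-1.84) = -0.04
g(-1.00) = -0.12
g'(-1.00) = -0.28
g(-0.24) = -10.42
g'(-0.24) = -303.82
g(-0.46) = -0.84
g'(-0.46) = -5.03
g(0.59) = -0.21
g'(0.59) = 0.64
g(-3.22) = -0.01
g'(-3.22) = -0.01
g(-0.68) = -0.31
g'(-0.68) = -1.09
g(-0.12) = 10.42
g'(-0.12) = -43.40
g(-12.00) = 0.00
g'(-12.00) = 0.00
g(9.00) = 0.00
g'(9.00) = 0.00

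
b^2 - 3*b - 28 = (b - 7)*(b + 4)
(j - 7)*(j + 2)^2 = j^3 - 3*j^2 - 24*j - 28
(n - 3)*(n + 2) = n^2 - n - 6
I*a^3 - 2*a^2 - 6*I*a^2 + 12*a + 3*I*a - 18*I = (a - 6)*(a + 3*I)*(I*a + 1)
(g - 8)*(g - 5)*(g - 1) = g^3 - 14*g^2 + 53*g - 40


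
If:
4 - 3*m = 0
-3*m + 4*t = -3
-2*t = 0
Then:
No Solution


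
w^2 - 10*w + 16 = (w - 8)*(w - 2)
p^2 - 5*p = p*(p - 5)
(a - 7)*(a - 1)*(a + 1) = a^3 - 7*a^2 - a + 7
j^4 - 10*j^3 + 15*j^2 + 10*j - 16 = (j - 8)*(j - 2)*(j - 1)*(j + 1)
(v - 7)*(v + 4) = v^2 - 3*v - 28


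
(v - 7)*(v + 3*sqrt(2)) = v^2 - 7*v + 3*sqrt(2)*v - 21*sqrt(2)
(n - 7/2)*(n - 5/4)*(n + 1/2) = n^3 - 17*n^2/4 + 2*n + 35/16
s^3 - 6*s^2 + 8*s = s*(s - 4)*(s - 2)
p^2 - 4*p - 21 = (p - 7)*(p + 3)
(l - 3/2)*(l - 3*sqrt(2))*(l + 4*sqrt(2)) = l^3 - 3*l^2/2 + sqrt(2)*l^2 - 24*l - 3*sqrt(2)*l/2 + 36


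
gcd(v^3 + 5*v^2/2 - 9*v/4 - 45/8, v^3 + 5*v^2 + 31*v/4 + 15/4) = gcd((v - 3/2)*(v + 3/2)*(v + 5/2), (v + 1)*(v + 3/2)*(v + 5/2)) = v^2 + 4*v + 15/4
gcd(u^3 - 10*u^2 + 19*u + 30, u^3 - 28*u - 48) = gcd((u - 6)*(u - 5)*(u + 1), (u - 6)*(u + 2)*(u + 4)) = u - 6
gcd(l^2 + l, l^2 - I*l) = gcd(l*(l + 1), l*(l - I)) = l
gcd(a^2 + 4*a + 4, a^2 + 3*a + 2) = a + 2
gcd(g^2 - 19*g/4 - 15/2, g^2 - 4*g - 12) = g - 6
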